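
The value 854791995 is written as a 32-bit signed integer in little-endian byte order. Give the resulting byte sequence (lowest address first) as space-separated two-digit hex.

854791995 in hexadecimal, padded to 32 bits, is 0x32F3173B.
Split into bytes (most-significant first): 32 F3 17 3B.
Little-endian stores the least-significant byte at the lowest address.
So at ascending addresses the bytes are 3B 17 F3 32.

3B 17 F3 32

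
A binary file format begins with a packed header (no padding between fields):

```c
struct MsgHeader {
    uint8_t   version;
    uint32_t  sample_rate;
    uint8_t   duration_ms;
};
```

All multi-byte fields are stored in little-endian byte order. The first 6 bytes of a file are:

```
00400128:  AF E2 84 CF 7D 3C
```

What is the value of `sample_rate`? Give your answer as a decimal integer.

`sample_rate` follows `version` (1 byte), so it starts at byte offset 1 and occupies 4 bytes.
Bytes at offsets 1..4: E2 84 CF 7D.
Little-endian stores the least-significant byte at the lowest address.
Reassemble most-significant byte first: 7D CF 84 E2 → 0x7DCF84E2.
0x7DCF84E2 = 2110751970.

2110751970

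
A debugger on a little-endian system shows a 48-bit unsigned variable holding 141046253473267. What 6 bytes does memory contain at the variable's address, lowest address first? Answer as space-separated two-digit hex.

141046253473267 in hexadecimal, padded to 48 bits, is 0x8047E3D5CDF3.
Split into bytes (most-significant first): 80 47 E3 D5 CD F3.
In little-endian order the low byte comes first in memory.
So at ascending addresses the bytes are F3 CD D5 E3 47 80.

F3 CD D5 E3 47 80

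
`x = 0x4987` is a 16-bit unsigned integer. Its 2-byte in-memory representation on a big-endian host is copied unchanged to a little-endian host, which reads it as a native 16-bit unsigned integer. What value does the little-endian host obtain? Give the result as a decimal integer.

Stored big-endian, the bytes at ascending addresses are 49 87.
Read back as little-endian, the first byte is least significant, giving 0x8749.
0x8749 = 34633.

34633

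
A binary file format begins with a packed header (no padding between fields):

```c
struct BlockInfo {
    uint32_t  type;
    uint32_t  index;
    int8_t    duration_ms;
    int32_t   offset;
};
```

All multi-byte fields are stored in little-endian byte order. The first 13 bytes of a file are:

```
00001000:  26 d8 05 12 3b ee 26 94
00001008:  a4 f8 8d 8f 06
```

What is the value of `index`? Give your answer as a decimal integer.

2485579323

`index` follows `type` (4 bytes), so it starts at byte offset 4 and occupies 4 bytes.
Bytes at offsets 4..7: 3B EE 26 94.
Little-endian stores the least-significant byte at the lowest address.
Reassemble most-significant byte first: 94 26 EE 3B → 0x9426EE3B.
0x9426EE3B = 2485579323.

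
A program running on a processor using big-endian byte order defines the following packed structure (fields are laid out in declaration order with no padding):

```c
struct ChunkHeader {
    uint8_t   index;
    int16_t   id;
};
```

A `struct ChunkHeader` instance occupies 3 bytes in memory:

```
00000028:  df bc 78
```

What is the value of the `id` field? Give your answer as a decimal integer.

-17288

`id` follows `index` (1 byte), so it starts at byte offset 1 and occupies 2 bytes.
Bytes at offsets 1..2: BC 78.
Big-endian: lowest address holds the most-significant byte.
The bytes are already most-significant first: 0xBC78.
Top bit is set, so as a signed 16-bit value this is 0xBC78 − 2^16 = -17288.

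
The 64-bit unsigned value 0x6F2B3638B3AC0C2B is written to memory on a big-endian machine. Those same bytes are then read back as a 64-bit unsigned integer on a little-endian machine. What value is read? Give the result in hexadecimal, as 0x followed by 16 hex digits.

Stored big-endian, the bytes at ascending addresses are 6F 2B 36 38 B3 AC 0C 2B.
Read back as little-endian, the first byte is least significant, giving 0x2B0CACB338362B6F.

0x2B0CACB338362B6F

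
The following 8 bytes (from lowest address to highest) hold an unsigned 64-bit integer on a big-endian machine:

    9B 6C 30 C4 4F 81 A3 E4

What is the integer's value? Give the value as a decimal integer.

In big-endian order the high byte comes first in memory.
The bytes are already most-significant first: 0x9B6C30C44F81A3E4.
0x9B6C30C44F81A3E4 = 11199379993069200356.

11199379993069200356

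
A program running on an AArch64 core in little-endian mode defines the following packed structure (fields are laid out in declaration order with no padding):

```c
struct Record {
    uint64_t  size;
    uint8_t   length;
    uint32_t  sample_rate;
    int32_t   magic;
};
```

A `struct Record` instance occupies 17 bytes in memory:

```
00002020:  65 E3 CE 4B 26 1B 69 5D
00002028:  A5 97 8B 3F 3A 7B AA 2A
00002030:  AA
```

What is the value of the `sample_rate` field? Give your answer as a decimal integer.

`sample_rate` follows `size` (8 B), `length` (1 B), so it starts at offset 8 + 1 = 9 and occupies 4 bytes.
Bytes at offsets 9..12: 97 8B 3F 3A.
In little-endian order the low byte comes first in memory.
Reassemble most-significant byte first: 3A 3F 8B 97 → 0x3A3F8B97.
0x3A3F8B97 = 977243031.

977243031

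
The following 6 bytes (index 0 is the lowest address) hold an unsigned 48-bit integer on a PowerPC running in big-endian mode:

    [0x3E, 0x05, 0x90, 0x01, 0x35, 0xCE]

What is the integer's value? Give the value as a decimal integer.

In big-endian order the high byte comes first in memory.
The bytes are already most-significant first: 0x3E05900135CE.
0x3E05900135CE = 68193611757006.

68193611757006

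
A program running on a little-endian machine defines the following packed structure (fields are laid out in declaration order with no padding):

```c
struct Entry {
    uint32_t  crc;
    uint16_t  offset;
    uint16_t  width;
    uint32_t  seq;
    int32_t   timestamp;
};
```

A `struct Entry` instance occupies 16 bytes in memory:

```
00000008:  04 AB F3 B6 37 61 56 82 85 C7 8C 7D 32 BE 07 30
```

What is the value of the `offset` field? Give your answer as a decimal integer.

`offset` follows `crc` (4 bytes), so it starts at byte offset 4 and occupies 2 bytes.
Bytes at offsets 4..5: 37 61.
Little-endian stores the least-significant byte at the lowest address.
Reassemble most-significant byte first: 61 37 → 0x6137.
0x6137 = 24887.

24887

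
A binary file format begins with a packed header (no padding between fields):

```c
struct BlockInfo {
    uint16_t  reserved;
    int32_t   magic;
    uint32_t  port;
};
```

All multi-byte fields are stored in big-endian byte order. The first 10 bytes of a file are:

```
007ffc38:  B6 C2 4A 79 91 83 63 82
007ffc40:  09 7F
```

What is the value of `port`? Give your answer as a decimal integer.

1669466495

`port` follows `reserved` (2 B), `magic` (4 B), so it starts at offset 2 + 4 = 6 and occupies 4 bytes.
Bytes at offsets 6..9: 63 82 09 7F.
Big-endian stores the most-significant byte at the lowest address.
The bytes are already most-significant first: 0x6382097F.
0x6382097F = 1669466495.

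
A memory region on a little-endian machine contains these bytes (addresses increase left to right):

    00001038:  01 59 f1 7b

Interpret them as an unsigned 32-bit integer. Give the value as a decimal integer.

In little-endian order the low byte comes first in memory.
Reassemble most-significant byte first: 7B F1 59 01 → 0x7BF15901.
0x7BF15901 = 2079414529.

2079414529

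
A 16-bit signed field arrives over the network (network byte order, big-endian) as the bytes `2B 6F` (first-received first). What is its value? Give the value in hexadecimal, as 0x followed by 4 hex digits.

0x2B6F

In big-endian order the high byte comes first in memory.
The bytes are already most-significant first: 0x2B6F.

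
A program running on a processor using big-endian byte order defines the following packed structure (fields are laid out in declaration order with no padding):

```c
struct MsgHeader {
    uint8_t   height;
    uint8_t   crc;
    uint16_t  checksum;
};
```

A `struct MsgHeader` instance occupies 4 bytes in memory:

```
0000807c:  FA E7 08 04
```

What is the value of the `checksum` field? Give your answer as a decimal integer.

2052

`checksum` follows `height` (1 B), `crc` (1 B), so it starts at offset 1 + 1 = 2 and occupies 2 bytes.
Bytes at offsets 2..3: 08 04.
Big-endian: lowest address holds the most-significant byte.
The bytes are already most-significant first: 0x0804.
0x0804 = 2052.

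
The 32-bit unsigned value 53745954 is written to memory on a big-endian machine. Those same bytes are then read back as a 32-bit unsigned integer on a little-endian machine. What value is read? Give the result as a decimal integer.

572077059

53745954 in 32-bit hexadecimal is 0x03341922.
Stored big-endian, the bytes at ascending addresses are 03 34 19 22.
Read back as little-endian, the first byte is least significant, giving 0x22193403.
0x22193403 = 572077059.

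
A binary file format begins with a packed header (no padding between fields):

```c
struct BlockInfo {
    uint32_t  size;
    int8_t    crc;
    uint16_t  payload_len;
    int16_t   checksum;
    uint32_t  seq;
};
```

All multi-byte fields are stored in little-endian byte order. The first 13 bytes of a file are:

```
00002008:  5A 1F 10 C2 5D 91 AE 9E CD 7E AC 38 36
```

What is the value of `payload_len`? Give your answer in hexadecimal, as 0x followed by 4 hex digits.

0xAE91

`payload_len` follows `size` (4 B), `crc` (1 B), so it starts at offset 4 + 1 = 5 and occupies 2 bytes.
Bytes at offsets 5..6: 91 AE.
In little-endian order the low byte comes first in memory.
Reassemble most-significant byte first: AE 91 → 0xAE91.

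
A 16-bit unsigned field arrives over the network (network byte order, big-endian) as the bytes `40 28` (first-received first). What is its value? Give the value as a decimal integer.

In big-endian order the high byte comes first in memory.
The bytes are already most-significant first: 0x4028.
0x4028 = 16424.

16424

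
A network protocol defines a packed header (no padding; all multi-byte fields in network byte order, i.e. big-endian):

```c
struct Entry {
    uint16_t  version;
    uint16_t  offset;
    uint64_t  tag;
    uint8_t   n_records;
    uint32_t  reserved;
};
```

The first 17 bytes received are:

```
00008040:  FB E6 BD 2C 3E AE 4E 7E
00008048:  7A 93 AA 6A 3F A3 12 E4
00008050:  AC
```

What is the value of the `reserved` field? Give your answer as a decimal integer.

2735924396

`reserved` follows `version` (2 B), `offset` (2 B), `tag` (8 B), `n_records` (1 B), so it starts at offset 2 + 2 + 8 + 1 = 13 and occupies 4 bytes.
Bytes at offsets 13..16: A3 12 E4 AC.
Big-endian: lowest address holds the most-significant byte.
The bytes are already most-significant first: 0xA312E4AC.
0xA312E4AC = 2735924396.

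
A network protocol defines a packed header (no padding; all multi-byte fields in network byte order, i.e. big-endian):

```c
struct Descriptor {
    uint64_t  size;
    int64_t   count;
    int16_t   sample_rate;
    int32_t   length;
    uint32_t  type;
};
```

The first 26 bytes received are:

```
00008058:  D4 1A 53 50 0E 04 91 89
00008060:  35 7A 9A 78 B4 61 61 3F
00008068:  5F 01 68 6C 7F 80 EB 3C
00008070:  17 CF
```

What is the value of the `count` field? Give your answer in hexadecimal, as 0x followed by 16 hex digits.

0x357A9A78B461613F

`count` follows `size` (8 bytes), so it starts at byte offset 8 and occupies 8 bytes.
Bytes at offsets 8..15: 35 7A 9A 78 B4 61 61 3F.
Big-endian: lowest address holds the most-significant byte.
The bytes are already most-significant first: 0x357A9A78B461613F.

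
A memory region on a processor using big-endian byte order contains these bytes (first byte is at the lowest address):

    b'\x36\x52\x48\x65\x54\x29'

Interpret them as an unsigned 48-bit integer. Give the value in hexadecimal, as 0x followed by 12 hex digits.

Big-endian: lowest address holds the most-significant byte.
The bytes are already most-significant first: 0x365248655429.

0x365248655429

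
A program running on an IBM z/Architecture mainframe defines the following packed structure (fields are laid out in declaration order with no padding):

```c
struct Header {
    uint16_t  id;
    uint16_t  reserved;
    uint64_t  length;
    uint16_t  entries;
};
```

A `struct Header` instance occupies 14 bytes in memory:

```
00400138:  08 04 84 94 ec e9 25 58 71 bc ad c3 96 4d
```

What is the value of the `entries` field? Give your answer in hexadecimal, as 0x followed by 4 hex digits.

0x964D

`entries` follows `id` (2 B), `reserved` (2 B), `length` (8 B), so it starts at offset 2 + 2 + 8 = 12 and occupies 2 bytes.
Bytes at offsets 12..13: 96 4D.
Big-endian: lowest address holds the most-significant byte.
The bytes are already most-significant first: 0x964D.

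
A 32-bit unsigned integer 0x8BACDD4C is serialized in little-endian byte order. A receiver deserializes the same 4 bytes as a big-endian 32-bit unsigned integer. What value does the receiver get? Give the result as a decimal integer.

Stored little-endian, the bytes at ascending addresses are 4C DD AC 8B.
Read back as big-endian, the last byte is least significant, giving 0x4CDDAC8B.
0x4CDDAC8B = 1289596043.

1289596043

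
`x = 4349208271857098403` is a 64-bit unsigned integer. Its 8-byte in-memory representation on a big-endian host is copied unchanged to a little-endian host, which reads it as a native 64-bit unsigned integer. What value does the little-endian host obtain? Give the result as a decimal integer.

4349208271857098403 in 64-bit hexadecimal is 0x3C5B7DE1523B9EA3.
Stored big-endian, the bytes at ascending addresses are 3C 5B 7D E1 52 3B 9E A3.
Read back as little-endian, the first byte is least significant, giving 0xA39E3B52E17D5B3C.
0xA39E3B52E17D5B3C = 11789926101658983228.

11789926101658983228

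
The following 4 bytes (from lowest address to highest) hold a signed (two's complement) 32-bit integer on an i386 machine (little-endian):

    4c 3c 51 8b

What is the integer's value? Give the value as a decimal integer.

-1957610420

Little-endian stores the least-significant byte at the lowest address.
Reassemble most-significant byte first: 8B 51 3C 4C → 0x8B513C4C.
Top bit is set, so as a signed 32-bit value this is 0x8B513C4C − 2^32 = -1957610420.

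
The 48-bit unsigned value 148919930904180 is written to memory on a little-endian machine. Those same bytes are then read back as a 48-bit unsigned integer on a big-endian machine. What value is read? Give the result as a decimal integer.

148919930904180 in 48-bit hexadecimal is 0x87711F94DE74.
Stored little-endian, the bytes at ascending addresses are 74 DE 94 1F 71 87.
Read back as big-endian, the last byte is least significant, giving 0x74DE941F7187.
0x74DE941F7187 = 128499316650375.

128499316650375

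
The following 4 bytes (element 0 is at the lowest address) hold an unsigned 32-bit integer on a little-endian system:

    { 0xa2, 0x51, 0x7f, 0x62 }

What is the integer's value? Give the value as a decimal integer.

1652511138

Little-endian: lowest address holds the least-significant byte.
Reassemble most-significant byte first: 62 7F 51 A2 → 0x627F51A2.
0x627F51A2 = 1652511138.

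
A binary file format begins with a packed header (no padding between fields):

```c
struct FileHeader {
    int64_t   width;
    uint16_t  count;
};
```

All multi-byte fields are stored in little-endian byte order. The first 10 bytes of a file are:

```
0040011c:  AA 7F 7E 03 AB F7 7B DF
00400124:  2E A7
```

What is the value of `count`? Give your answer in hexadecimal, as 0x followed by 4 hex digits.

`count` follows `width` (8 bytes), so it starts at byte offset 8 and occupies 2 bytes.
Bytes at offsets 8..9: 2E A7.
Little-endian stores the least-significant byte at the lowest address.
Reassemble most-significant byte first: A7 2E → 0xA72E.

0xA72E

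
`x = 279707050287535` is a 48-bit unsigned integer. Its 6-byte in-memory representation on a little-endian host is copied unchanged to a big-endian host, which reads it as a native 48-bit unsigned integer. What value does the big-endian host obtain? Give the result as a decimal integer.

193107624682750

279707050287535 in 48-bit hexadecimal is 0xFE645F5FA1AF.
Stored little-endian, the bytes at ascending addresses are AF A1 5F 5F 64 FE.
Read back as big-endian, the last byte is least significant, giving 0xAFA15F5F64FE.
0xAFA15F5F64FE = 193107624682750.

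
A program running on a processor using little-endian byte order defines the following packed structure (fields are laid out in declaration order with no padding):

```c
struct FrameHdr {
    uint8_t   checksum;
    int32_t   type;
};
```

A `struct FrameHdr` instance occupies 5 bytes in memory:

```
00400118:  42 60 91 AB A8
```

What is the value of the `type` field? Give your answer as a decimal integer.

-1465151136

`type` follows `checksum` (1 byte), so it starts at byte offset 1 and occupies 4 bytes.
Bytes at offsets 1..4: 60 91 AB A8.
Little-endian stores the least-significant byte at the lowest address.
Reassemble most-significant byte first: A8 AB 91 60 → 0xA8AB9160.
Top bit is set, so as a signed 32-bit value this is 0xA8AB9160 − 2^32 = -1465151136.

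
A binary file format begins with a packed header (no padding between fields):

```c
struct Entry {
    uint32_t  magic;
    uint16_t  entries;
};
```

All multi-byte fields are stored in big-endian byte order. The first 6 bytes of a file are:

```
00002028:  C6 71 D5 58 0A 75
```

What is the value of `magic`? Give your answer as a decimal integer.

3329348952

`magic` is the first field, at byte offset 0, occupying 4 bytes.
Bytes at offsets 0..3: C6 71 D5 58.
In big-endian order the high byte comes first in memory.
The bytes are already most-significant first: 0xC671D558.
0xC671D558 = 3329348952.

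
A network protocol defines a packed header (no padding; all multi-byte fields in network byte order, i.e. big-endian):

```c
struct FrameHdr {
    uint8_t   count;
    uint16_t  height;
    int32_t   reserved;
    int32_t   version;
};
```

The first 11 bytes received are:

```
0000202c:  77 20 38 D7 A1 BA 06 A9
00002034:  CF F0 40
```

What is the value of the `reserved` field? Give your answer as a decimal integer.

`reserved` follows `count` (1 B), `height` (2 B), so it starts at offset 1 + 2 = 3 and occupies 4 bytes.
Bytes at offsets 3..6: D7 A1 BA 06.
Big-endian stores the most-significant byte at the lowest address.
The bytes are already most-significant first: 0xD7A1BA06.
Top bit is set, so as a signed 32-bit value this is 0xD7A1BA06 − 2^32 = -677266938.

-677266938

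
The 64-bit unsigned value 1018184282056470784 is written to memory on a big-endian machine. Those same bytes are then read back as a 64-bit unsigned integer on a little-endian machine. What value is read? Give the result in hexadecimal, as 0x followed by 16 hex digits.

1018184282056470784 in 64-bit hexadecimal is 0x0E215135BFDCB100.
Stored big-endian, the bytes at ascending addresses are 0E 21 51 35 BF DC B1 00.
Read back as little-endian, the first byte is least significant, giving 0x00B1DCBF3551210E.

0x00B1DCBF3551210E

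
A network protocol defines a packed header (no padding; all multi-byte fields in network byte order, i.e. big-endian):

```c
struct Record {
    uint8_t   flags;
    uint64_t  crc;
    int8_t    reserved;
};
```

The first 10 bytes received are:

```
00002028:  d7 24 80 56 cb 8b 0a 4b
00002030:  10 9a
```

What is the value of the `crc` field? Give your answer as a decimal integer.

2630197614595427088

`crc` follows `flags` (1 byte), so it starts at byte offset 1 and occupies 8 bytes.
Bytes at offsets 1..8: 24 80 56 CB 8B 0A 4B 10.
Big-endian: lowest address holds the most-significant byte.
The bytes are already most-significant first: 0x248056CB8B0A4B10.
0x248056CB8B0A4B10 = 2630197614595427088.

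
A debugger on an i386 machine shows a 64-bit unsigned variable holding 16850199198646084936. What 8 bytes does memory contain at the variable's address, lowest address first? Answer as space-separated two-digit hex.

16850199198646084936 in hexadecimal, padded to 64 bits, is 0xE9D7EEE51DDF2548.
Split into bytes (most-significant first): E9 D7 EE E5 1D DF 25 48.
Little-endian: lowest address holds the least-significant byte.
So at ascending addresses the bytes are 48 25 DF 1D E5 EE D7 E9.

48 25 DF 1D E5 EE D7 E9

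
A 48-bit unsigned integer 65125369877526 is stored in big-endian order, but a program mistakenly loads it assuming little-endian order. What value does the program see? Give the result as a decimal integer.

65125369877526 in 48-bit hexadecimal is 0x3B3B2E899416.
Stored big-endian, the bytes at ascending addresses are 3B 3B 2E 89 94 16.
Read back as little-endian, the first byte is least significant, giving 0x1694892E3B3B.
0x1694892E3B3B = 24827212479291.

24827212479291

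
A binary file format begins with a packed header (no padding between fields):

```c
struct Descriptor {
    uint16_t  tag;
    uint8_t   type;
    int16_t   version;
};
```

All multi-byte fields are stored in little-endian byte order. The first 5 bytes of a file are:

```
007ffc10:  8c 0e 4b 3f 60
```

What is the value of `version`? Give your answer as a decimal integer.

`version` follows `tag` (2 B), `type` (1 B), so it starts at offset 2 + 1 = 3 and occupies 2 bytes.
Bytes at offsets 3..4: 3F 60.
Little-endian: lowest address holds the least-significant byte.
Reassemble most-significant byte first: 60 3F → 0x603F.
0x603F = 24639.

24639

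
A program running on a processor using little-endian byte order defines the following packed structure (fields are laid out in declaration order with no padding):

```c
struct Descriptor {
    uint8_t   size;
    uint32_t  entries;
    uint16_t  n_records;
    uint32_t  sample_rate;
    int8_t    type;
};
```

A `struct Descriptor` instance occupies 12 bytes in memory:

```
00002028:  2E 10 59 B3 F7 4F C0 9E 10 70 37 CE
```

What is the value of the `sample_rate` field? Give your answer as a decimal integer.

`sample_rate` follows `size` (1 B), `entries` (4 B), `n_records` (2 B), so it starts at offset 1 + 4 + 2 = 7 and occupies 4 bytes.
Bytes at offsets 7..10: 9E 10 70 37.
Little-endian stores the least-significant byte at the lowest address.
Reassemble most-significant byte first: 37 70 10 9E → 0x3770109E.
0x3770109E = 930091166.

930091166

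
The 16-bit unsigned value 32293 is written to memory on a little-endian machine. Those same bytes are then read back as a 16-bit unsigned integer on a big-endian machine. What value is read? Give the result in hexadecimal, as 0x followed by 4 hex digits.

32293 in 16-bit hexadecimal is 0x7E25.
Stored little-endian, the bytes at ascending addresses are 25 7E.
Read back as big-endian, the last byte is least significant, giving 0x257E.

0x257E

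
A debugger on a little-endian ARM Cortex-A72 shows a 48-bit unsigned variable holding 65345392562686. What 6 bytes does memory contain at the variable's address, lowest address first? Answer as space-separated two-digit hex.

65345392562686 in hexadecimal, padded to 48 bits, is 0x3B6E68E951FE.
Split into bytes (most-significant first): 3B 6E 68 E9 51 FE.
Little-endian stores the least-significant byte at the lowest address.
So at ascending addresses the bytes are FE 51 E9 68 6E 3B.

FE 51 E9 68 6E 3B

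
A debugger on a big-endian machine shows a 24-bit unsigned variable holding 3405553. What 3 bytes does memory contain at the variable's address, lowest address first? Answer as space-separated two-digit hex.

3405553 in hexadecimal, padded to 24 bits, is 0x33F6F1.
Split into bytes (most-significant first): 33 F6 F1.
Big-endian stores the most-significant byte at the lowest address.
So the memory order matches the most-significant-first order: 33 F6 F1.

33 F6 F1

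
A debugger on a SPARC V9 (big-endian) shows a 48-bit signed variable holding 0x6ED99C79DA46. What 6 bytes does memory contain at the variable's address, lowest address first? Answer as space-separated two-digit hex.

Split into bytes (most-significant first): 6E D9 9C 79 DA 46.
In big-endian order the high byte comes first in memory.
So the memory order matches the most-significant-first order: 6E D9 9C 79 DA 46.

6E D9 9C 79 DA 46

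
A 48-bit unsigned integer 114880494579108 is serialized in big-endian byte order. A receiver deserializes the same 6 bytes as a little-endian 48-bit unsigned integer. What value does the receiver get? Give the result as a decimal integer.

114880494579108 in 48-bit hexadecimal is 0x687BB3122DA4.
Stored big-endian, the bytes at ascending addresses are 68 7B B3 12 2D A4.
Read back as little-endian, the first byte is least significant, giving 0xA42D12B37B68.
0xA42D12B37B68 = 180513494236008.

180513494236008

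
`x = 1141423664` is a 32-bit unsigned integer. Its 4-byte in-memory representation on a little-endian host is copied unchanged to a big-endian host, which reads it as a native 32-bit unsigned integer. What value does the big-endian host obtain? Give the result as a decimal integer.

1141423664 in 32-bit hexadecimal is 0x4408BE30.
Stored little-endian, the bytes at ascending addresses are 30 BE 08 44.
Read back as big-endian, the last byte is least significant, giving 0x30BE0844.
0x30BE0844 = 817760324.

817760324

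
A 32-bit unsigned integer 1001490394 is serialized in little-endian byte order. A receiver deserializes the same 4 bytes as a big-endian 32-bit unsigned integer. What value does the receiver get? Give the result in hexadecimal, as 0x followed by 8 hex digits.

1001490394 in 32-bit hexadecimal is 0x3BB187DA.
Stored little-endian, the bytes at ascending addresses are DA 87 B1 3B.
Read back as big-endian, the last byte is least significant, giving 0xDA87B13B.

0xDA87B13B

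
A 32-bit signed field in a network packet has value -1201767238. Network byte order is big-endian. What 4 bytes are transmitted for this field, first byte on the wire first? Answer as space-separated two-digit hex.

Two's complement of -1201767238 in 32 bits: 1201767238 = 0x47A18346; invert → 0xB85E7CB9; add 1 → 0xB85E7CBA.
Split into bytes (most-significant first): B8 5E 7C BA.
Big-endian stores the most-significant byte at the lowest address.
So the memory order matches the most-significant-first order: B8 5E 7C BA.

B8 5E 7C BA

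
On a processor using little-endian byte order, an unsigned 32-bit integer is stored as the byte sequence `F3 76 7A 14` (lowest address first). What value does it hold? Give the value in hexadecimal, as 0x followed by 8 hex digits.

0x147A76F3

Little-endian stores the least-significant byte at the lowest address.
Reassemble most-significant byte first: 14 7A 76 F3 → 0x147A76F3.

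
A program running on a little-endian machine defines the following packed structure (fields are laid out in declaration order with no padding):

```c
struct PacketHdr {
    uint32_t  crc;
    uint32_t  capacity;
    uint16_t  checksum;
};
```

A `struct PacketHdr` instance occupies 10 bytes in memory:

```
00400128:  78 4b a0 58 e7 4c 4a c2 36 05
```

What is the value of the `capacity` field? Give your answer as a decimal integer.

`capacity` follows `crc` (4 bytes), so it starts at byte offset 4 and occupies 4 bytes.
Bytes at offsets 4..7: E7 4C 4A C2.
In little-endian order the low byte comes first in memory.
Reassemble most-significant byte first: C2 4A 4C E7 → 0xC24A4CE7.
0xC24A4CE7 = 3259649255.

3259649255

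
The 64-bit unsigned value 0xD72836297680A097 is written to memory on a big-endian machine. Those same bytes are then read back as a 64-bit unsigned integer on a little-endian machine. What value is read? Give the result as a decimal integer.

10925873940986734807

Stored big-endian, the bytes at ascending addresses are D7 28 36 29 76 80 A0 97.
Read back as little-endian, the first byte is least significant, giving 0x97A08076293628D7.
0x97A08076293628D7 = 10925873940986734807.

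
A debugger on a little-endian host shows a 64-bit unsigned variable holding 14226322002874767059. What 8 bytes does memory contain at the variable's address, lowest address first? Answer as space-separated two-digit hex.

14226322002874767059 in hexadecimal, padded to 64 bits, is 0xC56E0C7CC1AC96D3.
Split into bytes (most-significant first): C5 6E 0C 7C C1 AC 96 D3.
Little-endian stores the least-significant byte at the lowest address.
So at ascending addresses the bytes are D3 96 AC C1 7C 0C 6E C5.

D3 96 AC C1 7C 0C 6E C5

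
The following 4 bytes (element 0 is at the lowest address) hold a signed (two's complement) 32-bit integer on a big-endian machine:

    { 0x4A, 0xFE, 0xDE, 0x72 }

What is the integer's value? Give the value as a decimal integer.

1258217074

Big-endian stores the most-significant byte at the lowest address.
The bytes are already most-significant first: 0x4AFEDE72.
0x4AFEDE72 = 1258217074.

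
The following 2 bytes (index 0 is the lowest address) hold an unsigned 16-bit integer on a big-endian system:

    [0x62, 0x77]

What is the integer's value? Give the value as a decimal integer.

25207

In big-endian order the high byte comes first in memory.
The bytes are already most-significant first: 0x6277.
0x6277 = 25207.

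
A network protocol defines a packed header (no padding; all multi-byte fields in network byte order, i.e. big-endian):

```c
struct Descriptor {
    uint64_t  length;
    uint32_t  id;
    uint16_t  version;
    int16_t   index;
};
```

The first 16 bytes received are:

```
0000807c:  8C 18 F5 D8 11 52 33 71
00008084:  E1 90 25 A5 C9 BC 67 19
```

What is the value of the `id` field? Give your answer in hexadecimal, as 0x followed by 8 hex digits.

`id` follows `length` (8 bytes), so it starts at byte offset 8 and occupies 4 bytes.
Bytes at offsets 8..11: E1 90 25 A5.
Big-endian stores the most-significant byte at the lowest address.
The bytes are already most-significant first: 0xE19025A5.

0xE19025A5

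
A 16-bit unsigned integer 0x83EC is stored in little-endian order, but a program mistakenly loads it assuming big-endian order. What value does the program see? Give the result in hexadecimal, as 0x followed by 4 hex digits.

0xEC83

Stored little-endian, the bytes at ascending addresses are EC 83.
Read back as big-endian, the last byte is least significant, giving 0xEC83.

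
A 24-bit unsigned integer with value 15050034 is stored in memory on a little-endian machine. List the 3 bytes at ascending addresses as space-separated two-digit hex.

32 A5 E5

15050034 in hexadecimal, padded to 24 bits, is 0xE5A532.
Split into bytes (most-significant first): E5 A5 32.
Little-endian stores the least-significant byte at the lowest address.
So at ascending addresses the bytes are 32 A5 E5.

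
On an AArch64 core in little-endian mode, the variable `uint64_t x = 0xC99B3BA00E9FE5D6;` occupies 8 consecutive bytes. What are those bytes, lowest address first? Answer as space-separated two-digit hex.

D6 E5 9F 0E A0 3B 9B C9

Split into bytes (most-significant first): C9 9B 3B A0 0E 9F E5 D6.
Little-endian: lowest address holds the least-significant byte.
So at ascending addresses the bytes are D6 E5 9F 0E A0 3B 9B C9.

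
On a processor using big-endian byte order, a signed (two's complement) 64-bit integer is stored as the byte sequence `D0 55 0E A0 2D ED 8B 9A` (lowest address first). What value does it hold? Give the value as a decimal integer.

-3434823059672036454

Big-endian stores the most-significant byte at the lowest address.
The bytes are already most-significant first: 0xD0550EA02DED8B9A.
Top bit is set, so as a signed 64-bit value this is 0xD0550EA02DED8B9A − 2^64 = -3434823059672036454.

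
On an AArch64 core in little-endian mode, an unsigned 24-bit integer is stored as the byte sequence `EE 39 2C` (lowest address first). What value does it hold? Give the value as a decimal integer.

In little-endian order the low byte comes first in memory.
Reassemble most-significant byte first: 2C 39 EE → 0x2C39EE.
0x2C39EE = 2898414.

2898414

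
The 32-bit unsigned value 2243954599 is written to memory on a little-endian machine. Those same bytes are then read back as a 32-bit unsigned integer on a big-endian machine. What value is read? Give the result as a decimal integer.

2802303109

2243954599 in 32-bit hexadecimal is 0x85C007A7.
Stored little-endian, the bytes at ascending addresses are A7 07 C0 85.
Read back as big-endian, the last byte is least significant, giving 0xA707C085.
0xA707C085 = 2802303109.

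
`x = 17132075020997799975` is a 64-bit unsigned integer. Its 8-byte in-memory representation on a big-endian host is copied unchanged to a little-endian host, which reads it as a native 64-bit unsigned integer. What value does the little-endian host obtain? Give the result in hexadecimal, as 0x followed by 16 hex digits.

0x27B0EA43765BC1ED

17132075020997799975 in 64-bit hexadecimal is 0xEDC15B7643EAB027.
Stored big-endian, the bytes at ascending addresses are ED C1 5B 76 43 EA B0 27.
Read back as little-endian, the first byte is least significant, giving 0x27B0EA43765BC1ED.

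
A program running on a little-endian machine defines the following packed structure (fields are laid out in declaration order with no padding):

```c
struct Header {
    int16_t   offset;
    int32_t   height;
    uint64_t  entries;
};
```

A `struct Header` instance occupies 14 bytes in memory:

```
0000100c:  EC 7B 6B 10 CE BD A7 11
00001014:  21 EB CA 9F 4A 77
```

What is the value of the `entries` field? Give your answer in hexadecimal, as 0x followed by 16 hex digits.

`entries` follows `offset` (2 B), `height` (4 B), so it starts at offset 2 + 4 = 6 and occupies 8 bytes.
Bytes at offsets 6..13: A7 11 21 EB CA 9F 4A 77.
In little-endian order the low byte comes first in memory.
Reassemble most-significant byte first: 77 4A 9F CA EB 21 11 A7 → 0x774A9FCAEB2111A7.

0x774A9FCAEB2111A7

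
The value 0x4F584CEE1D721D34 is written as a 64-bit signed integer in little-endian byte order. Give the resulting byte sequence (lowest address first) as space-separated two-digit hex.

Split into bytes (most-significant first): 4F 58 4C EE 1D 72 1D 34.
Little-endian stores the least-significant byte at the lowest address.
So at ascending addresses the bytes are 34 1D 72 1D EE 4C 58 4F.

34 1D 72 1D EE 4C 58 4F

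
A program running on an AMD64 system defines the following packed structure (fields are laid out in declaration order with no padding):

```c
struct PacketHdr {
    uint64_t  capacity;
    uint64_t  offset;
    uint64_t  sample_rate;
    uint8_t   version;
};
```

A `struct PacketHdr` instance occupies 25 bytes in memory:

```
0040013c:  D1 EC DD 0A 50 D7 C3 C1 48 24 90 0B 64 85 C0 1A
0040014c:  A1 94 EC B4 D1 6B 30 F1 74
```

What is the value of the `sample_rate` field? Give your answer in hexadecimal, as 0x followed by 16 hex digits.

0xF1306BD1B4EC94A1

`sample_rate` follows `capacity` (8 B), `offset` (8 B), so it starts at offset 8 + 8 = 16 and occupies 8 bytes.
Bytes at offsets 16..23: A1 94 EC B4 D1 6B 30 F1.
Little-endian: lowest address holds the least-significant byte.
Reassemble most-significant byte first: F1 30 6B D1 B4 EC 94 A1 → 0xF1306BD1B4EC94A1.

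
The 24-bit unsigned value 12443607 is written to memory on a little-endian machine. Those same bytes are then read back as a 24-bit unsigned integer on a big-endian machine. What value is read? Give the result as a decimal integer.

14147517

12443607 in 24-bit hexadecimal is 0xBDDFD7.
Stored little-endian, the bytes at ascending addresses are D7 DF BD.
Read back as big-endian, the last byte is least significant, giving 0xD7DFBD.
0xD7DFBD = 14147517.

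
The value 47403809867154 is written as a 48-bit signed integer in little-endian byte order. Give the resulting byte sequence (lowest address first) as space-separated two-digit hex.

92 85 3F 0F 1D 2B

47403809867154 in hexadecimal, padded to 48 bits, is 0x2B1D0F3F8592.
Split into bytes (most-significant first): 2B 1D 0F 3F 85 92.
Little-endian: lowest address holds the least-significant byte.
So at ascending addresses the bytes are 92 85 3F 0F 1D 2B.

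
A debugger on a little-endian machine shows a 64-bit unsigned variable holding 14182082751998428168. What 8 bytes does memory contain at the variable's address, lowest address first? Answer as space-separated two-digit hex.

14182082751998428168 in hexadecimal, padded to 64 bits, is 0xC4D0E11F800F8408.
Split into bytes (most-significant first): C4 D0 E1 1F 80 0F 84 08.
In little-endian order the low byte comes first in memory.
So at ascending addresses the bytes are 08 84 0F 80 1F E1 D0 C4.

08 84 0F 80 1F E1 D0 C4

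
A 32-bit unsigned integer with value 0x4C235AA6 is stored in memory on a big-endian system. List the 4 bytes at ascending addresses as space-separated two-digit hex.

4C 23 5A A6

Split into bytes (most-significant first): 4C 23 5A A6.
In big-endian order the high byte comes first in memory.
So the memory order matches the most-significant-first order: 4C 23 5A A6.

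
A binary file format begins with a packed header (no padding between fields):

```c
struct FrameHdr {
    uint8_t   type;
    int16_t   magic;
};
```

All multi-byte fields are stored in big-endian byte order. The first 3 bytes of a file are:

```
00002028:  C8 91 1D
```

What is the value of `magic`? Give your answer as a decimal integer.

`magic` follows `type` (1 byte), so it starts at byte offset 1 and occupies 2 bytes.
Bytes at offsets 1..2: 91 1D.
Big-endian: lowest address holds the most-significant byte.
The bytes are already most-significant first: 0x911D.
Top bit is set, so as a signed 16-bit value this is 0x911D − 2^16 = -28387.

-28387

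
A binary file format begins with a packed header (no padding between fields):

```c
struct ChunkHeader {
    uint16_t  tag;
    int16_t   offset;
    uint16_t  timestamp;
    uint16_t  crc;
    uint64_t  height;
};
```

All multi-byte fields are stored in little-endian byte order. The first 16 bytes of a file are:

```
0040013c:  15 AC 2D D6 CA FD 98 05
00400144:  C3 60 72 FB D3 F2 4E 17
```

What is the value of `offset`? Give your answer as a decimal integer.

`offset` follows `tag` (2 bytes), so it starts at byte offset 2 and occupies 2 bytes.
Bytes at offsets 2..3: 2D D6.
Little-endian stores the least-significant byte at the lowest address.
Reassemble most-significant byte first: D6 2D → 0xD62D.
Top bit is set, so as a signed 16-bit value this is 0xD62D − 2^16 = -10707.

-10707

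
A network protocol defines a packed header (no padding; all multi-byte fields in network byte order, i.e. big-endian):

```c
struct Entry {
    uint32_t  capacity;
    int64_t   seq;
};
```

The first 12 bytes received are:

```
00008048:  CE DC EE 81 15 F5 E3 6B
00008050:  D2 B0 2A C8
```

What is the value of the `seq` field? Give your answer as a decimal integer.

`seq` follows `capacity` (4 bytes), so it starts at byte offset 4 and occupies 8 bytes.
Bytes at offsets 4..11: 15 F5 E3 6B D2 B0 2A C8.
In big-endian order the high byte comes first in memory.
The bytes are already most-significant first: 0x15F5E36BD2B02AC8.
0x15F5E36BD2B02AC8 = 1582420896326363848.

1582420896326363848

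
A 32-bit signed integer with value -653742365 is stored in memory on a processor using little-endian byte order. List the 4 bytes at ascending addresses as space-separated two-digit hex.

Two's complement of -653742365 in 32 bits: 653742365 = 0x26F7511D; invert → 0xD908AEE2; add 1 → 0xD908AEE3.
Split into bytes (most-significant first): D9 08 AE E3.
Little-endian: lowest address holds the least-significant byte.
So at ascending addresses the bytes are E3 AE 08 D9.

E3 AE 08 D9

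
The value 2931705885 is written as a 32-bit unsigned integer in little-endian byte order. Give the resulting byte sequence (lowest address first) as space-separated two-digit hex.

2931705885 in hexadecimal, padded to 32 bits, is 0xAEBE481D.
Split into bytes (most-significant first): AE BE 48 1D.
Little-endian: lowest address holds the least-significant byte.
So at ascending addresses the bytes are 1D 48 BE AE.

1D 48 BE AE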